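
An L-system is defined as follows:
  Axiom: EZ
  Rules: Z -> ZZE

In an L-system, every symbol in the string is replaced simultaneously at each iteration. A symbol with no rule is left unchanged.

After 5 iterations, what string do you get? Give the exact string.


Step 0: EZ
Step 1: EZZE
Step 2: EZZEZZEE
Step 3: EZZEZZEEZZEZZEEE
Step 4: EZZEZZEEZZEZZEEEZZEZZEEZZEZZEEEE
Step 5: EZZEZZEEZZEZZEEEZZEZZEEZZEZZEEEEZZEZZEEZZEZZEEEZZEZZEEZZEZZEEEEE

Answer: EZZEZZEEZZEZZEEEZZEZZEEZZEZZEEEEZZEZZEEZZEZZEEEZZEZZEEZZEZZEEEEE


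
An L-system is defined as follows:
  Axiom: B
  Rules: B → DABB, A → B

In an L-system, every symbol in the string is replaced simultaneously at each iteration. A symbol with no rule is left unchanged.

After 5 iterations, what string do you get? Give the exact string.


Answer: DDDABBDBDABBDABBDBDABBDABBDDBDABBDABBDDABBDBDABBDABBDBDABBDABBDDABBDBDABBDABBDBDABBDABBDDBDABBDABBDDABBDBDABBDABBDBDABBDABBDDABBDBDABBDABBDBDABBDABB

Derivation:
Step 0: B
Step 1: DABB
Step 2: DBDABBDABB
Step 3: DDABBDBDABBDABBDBDABBDABB
Step 4: DDBDABBDABBDDABBDBDABBDABBDBDABBDABBDDABBDBDABBDABBDBDABBDABB
Step 5: DDDABBDBDABBDABBDBDABBDABBDDBDABBDABBDDABBDBDABBDABBDBDABBDABBDDABBDBDABBDABBDBDABBDABBDDBDABBDABBDDABBDBDABBDABBDBDABBDABBDDABBDBDABBDABBDBDABBDABB


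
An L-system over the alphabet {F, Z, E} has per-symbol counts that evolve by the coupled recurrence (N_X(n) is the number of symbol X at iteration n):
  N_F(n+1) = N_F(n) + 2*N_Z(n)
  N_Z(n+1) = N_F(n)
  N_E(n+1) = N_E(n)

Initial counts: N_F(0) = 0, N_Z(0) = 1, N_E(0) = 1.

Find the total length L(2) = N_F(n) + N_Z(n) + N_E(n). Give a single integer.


Step 0: N_F=0, N_Z=1, N_E=1, L=2
Step 1: N_F=2, N_Z=0, N_E=1, L=3
Step 2: N_F=2, N_Z=2, N_E=1, L=5

Answer: 5


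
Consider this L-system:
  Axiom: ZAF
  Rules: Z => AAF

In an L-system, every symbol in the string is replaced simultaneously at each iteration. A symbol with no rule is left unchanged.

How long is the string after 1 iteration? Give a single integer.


Step 0: length = 3
Step 1: length = 5

Answer: 5


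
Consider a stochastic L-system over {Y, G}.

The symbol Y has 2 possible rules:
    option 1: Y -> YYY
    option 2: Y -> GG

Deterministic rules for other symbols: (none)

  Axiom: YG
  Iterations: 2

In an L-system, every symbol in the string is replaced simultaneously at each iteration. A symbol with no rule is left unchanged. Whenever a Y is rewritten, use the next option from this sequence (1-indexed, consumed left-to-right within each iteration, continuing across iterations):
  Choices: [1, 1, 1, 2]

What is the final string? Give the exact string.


Step 0: YG
Step 1: YYYG  (used choices [1])
Step 2: YYYYYYGGG  (used choices [1, 1, 2])

Answer: YYYYYYGGG


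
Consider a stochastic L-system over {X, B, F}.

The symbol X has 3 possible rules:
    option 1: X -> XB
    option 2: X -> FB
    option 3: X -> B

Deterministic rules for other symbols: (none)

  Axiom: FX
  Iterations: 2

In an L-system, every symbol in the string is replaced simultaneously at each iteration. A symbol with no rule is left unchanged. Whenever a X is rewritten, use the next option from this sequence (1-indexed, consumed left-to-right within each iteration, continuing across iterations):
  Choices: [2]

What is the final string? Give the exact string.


Step 0: FX
Step 1: FFB  (used choices [2])
Step 2: FFB  (used choices [])

Answer: FFB


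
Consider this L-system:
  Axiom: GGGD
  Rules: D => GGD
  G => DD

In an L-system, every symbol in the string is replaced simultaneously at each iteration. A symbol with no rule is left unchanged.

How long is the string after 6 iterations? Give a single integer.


Answer: 1049

Derivation:
Step 0: length = 4
Step 1: length = 9
Step 2: length = 25
Step 3: length = 61
Step 4: length = 161
Step 5: length = 405
Step 6: length = 1049


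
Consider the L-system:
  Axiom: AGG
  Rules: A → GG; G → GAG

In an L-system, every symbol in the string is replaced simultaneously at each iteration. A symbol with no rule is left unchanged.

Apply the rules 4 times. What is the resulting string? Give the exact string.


Answer: GAGGGGAGGAGGAGGAGGGGAGGAGGGGAGGAGGAGGAGGGGAGGAGGGGAGGAGGAGGAGGGGAGGAGGGGAGGAGGGGAGGAGGGGAGGAGGAGGAGGGGAGGAGGGGAGGAGGAGGAGGGGAGGAGGGGAGGAGGGGAGGAGGGGAGGAGGAGGAGGGGAG

Derivation:
Step 0: AGG
Step 1: GGGAGGAG
Step 2: GAGGAGGAGGGGAGGAGGGGAG
Step 3: GAGGGGAGGAGGGGAGGAGGGGAGGAGGAGGAGGGGAGGAGGGGAGGAGGAGGAGGGGAG
Step 4: GAGGGGAGGAGGAGGAGGGGAGGAGGGGAGGAGGAGGAGGGGAGGAGGGGAGGAGGAGGAGGGGAGGAGGGGAGGAGGGGAGGAGGGGAGGAGGAGGAGGGGAGGAGGGGAGGAGGAGGAGGGGAGGAGGGGAGGAGGGGAGGAGGGGAGGAGGAGGAGGGGAG


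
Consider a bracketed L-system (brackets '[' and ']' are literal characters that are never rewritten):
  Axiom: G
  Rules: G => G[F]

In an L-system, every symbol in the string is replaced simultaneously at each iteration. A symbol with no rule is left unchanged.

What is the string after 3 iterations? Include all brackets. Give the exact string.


Answer: G[F][F][F]

Derivation:
Step 0: G
Step 1: G[F]
Step 2: G[F][F]
Step 3: G[F][F][F]


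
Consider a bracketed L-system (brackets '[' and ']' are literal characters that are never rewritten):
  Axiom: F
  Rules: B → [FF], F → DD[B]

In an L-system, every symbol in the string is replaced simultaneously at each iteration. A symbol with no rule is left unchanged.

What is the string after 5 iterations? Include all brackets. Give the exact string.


Answer: DD[[DD[[DD[B]DD[B]]]DD[[DD[B]DD[B]]]]]

Derivation:
Step 0: F
Step 1: DD[B]
Step 2: DD[[FF]]
Step 3: DD[[DD[B]DD[B]]]
Step 4: DD[[DD[[FF]]DD[[FF]]]]
Step 5: DD[[DD[[DD[B]DD[B]]]DD[[DD[B]DD[B]]]]]


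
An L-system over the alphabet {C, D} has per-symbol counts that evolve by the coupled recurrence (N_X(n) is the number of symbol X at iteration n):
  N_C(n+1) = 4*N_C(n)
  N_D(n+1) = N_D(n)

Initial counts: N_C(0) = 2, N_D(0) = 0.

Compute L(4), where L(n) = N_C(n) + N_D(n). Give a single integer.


Step 0: N_C=2, N_D=0, L=2
Step 1: N_C=8, N_D=0, L=8
Step 2: N_C=32, N_D=0, L=32
Step 3: N_C=128, N_D=0, L=128
Step 4: N_C=512, N_D=0, L=512

Answer: 512


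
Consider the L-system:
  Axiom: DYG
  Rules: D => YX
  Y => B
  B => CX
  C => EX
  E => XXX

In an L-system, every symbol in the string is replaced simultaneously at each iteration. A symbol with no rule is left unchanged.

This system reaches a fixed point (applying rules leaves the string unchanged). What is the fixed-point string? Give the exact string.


Answer: XXXXXXXXXXXG

Derivation:
Step 0: DYG
Step 1: YXBG
Step 2: BXCXG
Step 3: CXXEXXG
Step 4: EXXXXXXXXG
Step 5: XXXXXXXXXXXG
Step 6: XXXXXXXXXXXG  (unchanged — fixed point at step 5)


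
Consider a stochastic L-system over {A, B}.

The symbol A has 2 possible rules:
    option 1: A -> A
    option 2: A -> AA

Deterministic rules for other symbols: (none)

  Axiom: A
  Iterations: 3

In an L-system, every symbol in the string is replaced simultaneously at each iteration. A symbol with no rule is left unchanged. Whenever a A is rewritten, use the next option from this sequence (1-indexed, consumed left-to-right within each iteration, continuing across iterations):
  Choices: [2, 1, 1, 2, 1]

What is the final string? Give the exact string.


Answer: AAA

Derivation:
Step 0: A
Step 1: AA  (used choices [2])
Step 2: AA  (used choices [1, 1])
Step 3: AAA  (used choices [2, 1])


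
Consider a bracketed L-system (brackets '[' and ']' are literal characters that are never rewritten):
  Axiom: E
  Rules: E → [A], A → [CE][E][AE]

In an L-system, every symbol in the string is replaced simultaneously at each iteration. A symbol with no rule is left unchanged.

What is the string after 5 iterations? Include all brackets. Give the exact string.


Answer: [[C[[C[A]][[A]][[CE][E][AE][A]]]][[[C[A]][[A]][[CE][E][AE][A]]]][[C[[CE][E][AE]]][[[CE][E][AE]]][[C[A]][[A]][[CE][E][AE][A]][[CE][E][AE]]][[C[A]][[A]][[CE][E][AE][A]]]]]

Derivation:
Step 0: E
Step 1: [A]
Step 2: [[CE][E][AE]]
Step 3: [[C[A]][[A]][[CE][E][AE][A]]]
Step 4: [[C[[CE][E][AE]]][[[CE][E][AE]]][[C[A]][[A]][[CE][E][AE][A]][[CE][E][AE]]]]
Step 5: [[C[[C[A]][[A]][[CE][E][AE][A]]]][[[C[A]][[A]][[CE][E][AE][A]]]][[C[[CE][E][AE]]][[[CE][E][AE]]][[C[A]][[A]][[CE][E][AE][A]][[CE][E][AE]]][[C[A]][[A]][[CE][E][AE][A]]]]]


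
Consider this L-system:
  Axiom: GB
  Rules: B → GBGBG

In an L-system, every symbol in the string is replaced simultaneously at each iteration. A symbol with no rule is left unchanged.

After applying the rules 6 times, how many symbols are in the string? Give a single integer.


Step 0: length = 2
Step 1: length = 6
Step 2: length = 14
Step 3: length = 30
Step 4: length = 62
Step 5: length = 126
Step 6: length = 254

Answer: 254


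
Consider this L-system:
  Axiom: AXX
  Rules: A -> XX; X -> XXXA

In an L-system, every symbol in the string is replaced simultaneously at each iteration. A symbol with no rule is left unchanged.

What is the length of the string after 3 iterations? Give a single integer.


Answer: 128

Derivation:
Step 0: length = 3
Step 1: length = 10
Step 2: length = 36
Step 3: length = 128


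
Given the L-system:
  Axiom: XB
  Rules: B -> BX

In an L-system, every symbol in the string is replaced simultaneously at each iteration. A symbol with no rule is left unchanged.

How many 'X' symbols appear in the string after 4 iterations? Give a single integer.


Answer: 5

Derivation:
Step 0: XB  (1 'X')
Step 1: XBX  (2 'X')
Step 2: XBXX  (3 'X')
Step 3: XBXXX  (4 'X')
Step 4: XBXXXX  (5 'X')


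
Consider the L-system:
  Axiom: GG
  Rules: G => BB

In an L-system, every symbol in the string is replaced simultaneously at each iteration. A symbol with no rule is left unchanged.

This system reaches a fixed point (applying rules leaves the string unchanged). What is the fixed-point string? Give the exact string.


Step 0: GG
Step 1: BBBB
Step 2: BBBB  (unchanged — fixed point at step 1)

Answer: BBBB


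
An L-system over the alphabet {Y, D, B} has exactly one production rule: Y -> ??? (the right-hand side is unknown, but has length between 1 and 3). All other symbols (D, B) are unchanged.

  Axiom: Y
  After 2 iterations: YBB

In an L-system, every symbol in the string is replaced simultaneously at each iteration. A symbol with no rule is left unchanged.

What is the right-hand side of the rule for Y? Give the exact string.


Answer: YB

Derivation:
Trying Y -> YB:
  Step 0: Y
  Step 1: YB
  Step 2: YBB
Matches the given result.


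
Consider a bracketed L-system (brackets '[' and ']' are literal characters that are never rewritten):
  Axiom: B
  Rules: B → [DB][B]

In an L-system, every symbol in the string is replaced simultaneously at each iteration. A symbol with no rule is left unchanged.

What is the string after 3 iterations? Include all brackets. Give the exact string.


Answer: [D[D[DB][B]][[DB][B]]][[D[DB][B]][[DB][B]]]

Derivation:
Step 0: B
Step 1: [DB][B]
Step 2: [D[DB][B]][[DB][B]]
Step 3: [D[D[DB][B]][[DB][B]]][[D[DB][B]][[DB][B]]]


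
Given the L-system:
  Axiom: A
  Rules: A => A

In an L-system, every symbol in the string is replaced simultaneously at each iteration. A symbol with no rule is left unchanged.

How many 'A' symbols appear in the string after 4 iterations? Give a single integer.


Step 0: A  (1 'A')
Step 1: A  (1 'A')
Step 2: A  (1 'A')
Step 3: A  (1 'A')
Step 4: A  (1 'A')

Answer: 1


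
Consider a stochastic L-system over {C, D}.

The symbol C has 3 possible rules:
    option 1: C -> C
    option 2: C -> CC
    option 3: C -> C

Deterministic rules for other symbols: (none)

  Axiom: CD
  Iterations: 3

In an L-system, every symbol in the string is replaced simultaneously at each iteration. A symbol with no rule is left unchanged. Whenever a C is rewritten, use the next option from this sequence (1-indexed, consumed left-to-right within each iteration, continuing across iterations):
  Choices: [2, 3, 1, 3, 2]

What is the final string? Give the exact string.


Step 0: CD
Step 1: CCD  (used choices [2])
Step 2: CCD  (used choices [3, 1])
Step 3: CCCD  (used choices [3, 2])

Answer: CCCD


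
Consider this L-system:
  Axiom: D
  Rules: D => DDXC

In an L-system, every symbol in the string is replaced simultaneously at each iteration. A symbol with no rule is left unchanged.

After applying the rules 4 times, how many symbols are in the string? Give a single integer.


Step 0: length = 1
Step 1: length = 4
Step 2: length = 10
Step 3: length = 22
Step 4: length = 46

Answer: 46


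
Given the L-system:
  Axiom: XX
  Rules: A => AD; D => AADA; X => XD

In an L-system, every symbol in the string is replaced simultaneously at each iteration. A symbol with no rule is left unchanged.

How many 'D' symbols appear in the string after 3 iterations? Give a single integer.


Step 0: XX  (0 'D')
Step 1: XDXD  (2 'D')
Step 2: XDAADAXDAADA  (4 'D')
Step 3: XDAADAADADAADAADXDAADAADADAADAAD  (12 'D')

Answer: 12


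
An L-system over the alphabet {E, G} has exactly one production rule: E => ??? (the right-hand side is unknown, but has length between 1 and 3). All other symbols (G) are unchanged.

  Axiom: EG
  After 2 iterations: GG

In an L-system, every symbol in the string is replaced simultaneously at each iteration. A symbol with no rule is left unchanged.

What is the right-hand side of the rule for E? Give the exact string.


Trying E => G:
  Step 0: EG
  Step 1: GG
  Step 2: GG
Matches the given result.

Answer: G


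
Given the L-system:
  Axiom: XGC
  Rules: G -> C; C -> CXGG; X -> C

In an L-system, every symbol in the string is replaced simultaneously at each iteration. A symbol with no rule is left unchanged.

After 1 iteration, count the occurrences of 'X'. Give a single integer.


Step 0: XGC  (1 'X')
Step 1: CCCXGG  (1 'X')

Answer: 1


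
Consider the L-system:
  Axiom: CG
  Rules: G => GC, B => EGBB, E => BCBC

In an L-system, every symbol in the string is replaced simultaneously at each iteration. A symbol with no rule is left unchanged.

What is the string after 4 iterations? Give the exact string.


Step 0: CG
Step 1: CGC
Step 2: CGCC
Step 3: CGCCC
Step 4: CGCCCC

Answer: CGCCCC


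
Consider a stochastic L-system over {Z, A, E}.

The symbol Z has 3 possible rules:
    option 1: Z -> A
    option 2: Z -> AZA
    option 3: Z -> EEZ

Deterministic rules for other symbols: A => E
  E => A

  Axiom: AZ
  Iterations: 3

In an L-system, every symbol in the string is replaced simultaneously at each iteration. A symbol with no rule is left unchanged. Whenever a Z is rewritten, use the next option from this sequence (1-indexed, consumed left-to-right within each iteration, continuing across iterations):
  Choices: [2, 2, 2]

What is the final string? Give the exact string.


Step 0: AZ
Step 1: EAZA  (used choices [2])
Step 2: AEAZAE  (used choices [2])
Step 3: EAEAZAEA  (used choices [2])

Answer: EAEAZAEA


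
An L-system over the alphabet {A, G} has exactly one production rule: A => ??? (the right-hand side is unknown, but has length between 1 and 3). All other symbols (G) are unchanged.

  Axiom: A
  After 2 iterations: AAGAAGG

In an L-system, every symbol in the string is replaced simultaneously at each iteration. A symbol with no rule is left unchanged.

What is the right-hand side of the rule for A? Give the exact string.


Trying A => AAG:
  Step 0: A
  Step 1: AAG
  Step 2: AAGAAGG
Matches the given result.

Answer: AAG


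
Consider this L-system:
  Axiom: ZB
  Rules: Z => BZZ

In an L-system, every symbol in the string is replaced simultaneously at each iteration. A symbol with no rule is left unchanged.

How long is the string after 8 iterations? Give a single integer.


Answer: 512

Derivation:
Step 0: length = 2
Step 1: length = 4
Step 2: length = 8
Step 3: length = 16
Step 4: length = 32
Step 5: length = 64
Step 6: length = 128
Step 7: length = 256
Step 8: length = 512


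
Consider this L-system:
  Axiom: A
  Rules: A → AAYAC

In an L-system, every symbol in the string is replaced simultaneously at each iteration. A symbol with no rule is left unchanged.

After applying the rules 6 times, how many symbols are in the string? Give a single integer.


Answer: 1457

Derivation:
Step 0: length = 1
Step 1: length = 5
Step 2: length = 17
Step 3: length = 53
Step 4: length = 161
Step 5: length = 485
Step 6: length = 1457


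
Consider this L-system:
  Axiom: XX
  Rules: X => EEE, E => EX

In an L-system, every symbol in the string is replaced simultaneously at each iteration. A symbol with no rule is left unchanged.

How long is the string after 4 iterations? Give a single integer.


Answer: 66

Derivation:
Step 0: length = 2
Step 1: length = 6
Step 2: length = 12
Step 3: length = 30
Step 4: length = 66


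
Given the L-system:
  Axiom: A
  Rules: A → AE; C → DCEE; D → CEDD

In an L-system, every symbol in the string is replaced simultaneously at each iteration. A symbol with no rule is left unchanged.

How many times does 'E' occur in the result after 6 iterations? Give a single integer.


Step 0: A  (0 'E')
Step 1: AE  (1 'E')
Step 2: AEE  (2 'E')
Step 3: AEEE  (3 'E')
Step 4: AEEEE  (4 'E')
Step 5: AEEEEE  (5 'E')
Step 6: AEEEEEE  (6 'E')

Answer: 6


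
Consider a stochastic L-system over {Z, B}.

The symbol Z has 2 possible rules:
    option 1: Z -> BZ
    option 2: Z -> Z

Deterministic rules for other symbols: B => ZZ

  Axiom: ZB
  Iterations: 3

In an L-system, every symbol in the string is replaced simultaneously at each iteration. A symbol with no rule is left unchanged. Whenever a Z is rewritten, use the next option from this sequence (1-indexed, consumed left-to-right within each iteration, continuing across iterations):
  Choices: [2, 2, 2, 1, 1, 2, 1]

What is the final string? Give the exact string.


Answer: BZZZZBZ

Derivation:
Step 0: ZB
Step 1: ZZZ  (used choices [2])
Step 2: ZZBZ  (used choices [2, 2, 1])
Step 3: BZZZZBZ  (used choices [1, 2, 1])


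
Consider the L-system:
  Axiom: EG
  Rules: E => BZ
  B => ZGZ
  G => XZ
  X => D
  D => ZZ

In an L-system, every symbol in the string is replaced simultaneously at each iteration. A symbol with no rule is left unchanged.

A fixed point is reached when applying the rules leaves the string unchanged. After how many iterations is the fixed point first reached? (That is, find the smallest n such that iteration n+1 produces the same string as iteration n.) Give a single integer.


Step 0: EG
Step 1: BZXZ
Step 2: ZGZZDZ
Step 3: ZXZZZZZZ
Step 4: ZDZZZZZZ
Step 5: ZZZZZZZZZ
Step 6: ZZZZZZZZZ  (unchanged — fixed point at step 5)

Answer: 5


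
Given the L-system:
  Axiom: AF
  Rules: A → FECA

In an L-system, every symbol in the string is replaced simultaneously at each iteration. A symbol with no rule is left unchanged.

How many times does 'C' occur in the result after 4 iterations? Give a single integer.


Step 0: AF  (0 'C')
Step 1: FECAF  (1 'C')
Step 2: FECFECAF  (2 'C')
Step 3: FECFECFECAF  (3 'C')
Step 4: FECFECFECFECAF  (4 'C')

Answer: 4


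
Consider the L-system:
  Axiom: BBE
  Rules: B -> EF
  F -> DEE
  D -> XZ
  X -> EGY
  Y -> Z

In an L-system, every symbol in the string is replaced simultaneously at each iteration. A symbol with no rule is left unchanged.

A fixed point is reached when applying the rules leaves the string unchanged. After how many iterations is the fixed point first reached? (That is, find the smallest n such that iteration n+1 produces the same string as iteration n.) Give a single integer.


Step 0: BBE
Step 1: EFEFE
Step 2: EDEEEDEEE
Step 3: EXZEEEXZEEE
Step 4: EEGYZEEEEGYZEEE
Step 5: EEGZZEEEEGZZEEE
Step 6: EEGZZEEEEGZZEEE  (unchanged — fixed point at step 5)

Answer: 5


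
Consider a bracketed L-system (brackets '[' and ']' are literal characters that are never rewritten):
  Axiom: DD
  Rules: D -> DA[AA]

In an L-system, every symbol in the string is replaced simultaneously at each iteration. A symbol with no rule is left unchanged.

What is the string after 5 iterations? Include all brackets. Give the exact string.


Step 0: DD
Step 1: DA[AA]DA[AA]
Step 2: DA[AA]A[AA]DA[AA]A[AA]
Step 3: DA[AA]A[AA]A[AA]DA[AA]A[AA]A[AA]
Step 4: DA[AA]A[AA]A[AA]A[AA]DA[AA]A[AA]A[AA]A[AA]
Step 5: DA[AA]A[AA]A[AA]A[AA]A[AA]DA[AA]A[AA]A[AA]A[AA]A[AA]

Answer: DA[AA]A[AA]A[AA]A[AA]A[AA]DA[AA]A[AA]A[AA]A[AA]A[AA]


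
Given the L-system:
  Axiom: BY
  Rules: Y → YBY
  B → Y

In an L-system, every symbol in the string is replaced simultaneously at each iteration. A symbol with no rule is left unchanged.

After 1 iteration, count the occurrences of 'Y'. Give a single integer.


Answer: 3

Derivation:
Step 0: BY  (1 'Y')
Step 1: YYBY  (3 'Y')


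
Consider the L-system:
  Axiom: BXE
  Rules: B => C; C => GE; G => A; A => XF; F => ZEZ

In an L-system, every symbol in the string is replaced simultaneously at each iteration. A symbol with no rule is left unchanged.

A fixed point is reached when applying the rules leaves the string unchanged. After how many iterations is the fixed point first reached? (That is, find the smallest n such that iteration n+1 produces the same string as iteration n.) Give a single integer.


Answer: 5

Derivation:
Step 0: BXE
Step 1: CXE
Step 2: GEXE
Step 3: AEXE
Step 4: XFEXE
Step 5: XZEZEXE
Step 6: XZEZEXE  (unchanged — fixed point at step 5)


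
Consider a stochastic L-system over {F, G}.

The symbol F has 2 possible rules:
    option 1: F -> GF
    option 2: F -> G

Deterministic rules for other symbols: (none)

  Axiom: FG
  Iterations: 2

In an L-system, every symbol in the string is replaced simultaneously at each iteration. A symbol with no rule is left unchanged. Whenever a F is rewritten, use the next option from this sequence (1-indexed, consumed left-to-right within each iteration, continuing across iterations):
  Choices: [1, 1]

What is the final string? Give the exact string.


Step 0: FG
Step 1: GFG  (used choices [1])
Step 2: GGFG  (used choices [1])

Answer: GGFG


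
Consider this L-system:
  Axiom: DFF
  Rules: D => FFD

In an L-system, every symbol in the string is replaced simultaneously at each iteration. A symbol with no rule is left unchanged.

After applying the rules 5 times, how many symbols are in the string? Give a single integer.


Step 0: length = 3
Step 1: length = 5
Step 2: length = 7
Step 3: length = 9
Step 4: length = 11
Step 5: length = 13

Answer: 13


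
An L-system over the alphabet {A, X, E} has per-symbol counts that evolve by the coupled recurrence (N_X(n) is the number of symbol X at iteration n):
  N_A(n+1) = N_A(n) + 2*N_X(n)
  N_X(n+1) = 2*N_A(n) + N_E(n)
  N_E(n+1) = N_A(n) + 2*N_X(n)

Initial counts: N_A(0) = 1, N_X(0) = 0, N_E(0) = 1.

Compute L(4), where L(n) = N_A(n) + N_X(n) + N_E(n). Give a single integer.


Step 0: N_A=1, N_X=0, N_E=1, L=2
Step 1: N_A=1, N_X=3, N_E=1, L=5
Step 2: N_A=7, N_X=3, N_E=7, L=17
Step 3: N_A=13, N_X=21, N_E=13, L=47
Step 4: N_A=55, N_X=39, N_E=55, L=149

Answer: 149


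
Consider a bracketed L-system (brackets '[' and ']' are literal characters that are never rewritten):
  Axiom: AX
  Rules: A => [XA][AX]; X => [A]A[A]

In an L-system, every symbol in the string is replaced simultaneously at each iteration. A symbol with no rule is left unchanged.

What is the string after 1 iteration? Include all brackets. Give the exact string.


Answer: [XA][AX][A]A[A]

Derivation:
Step 0: AX
Step 1: [XA][AX][A]A[A]


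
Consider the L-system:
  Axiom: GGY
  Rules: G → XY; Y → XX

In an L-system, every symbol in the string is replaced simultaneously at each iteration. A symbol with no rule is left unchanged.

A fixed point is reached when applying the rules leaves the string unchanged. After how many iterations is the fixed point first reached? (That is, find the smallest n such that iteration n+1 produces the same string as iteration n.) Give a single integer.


Step 0: GGY
Step 1: XYXYXX
Step 2: XXXXXXXX
Step 3: XXXXXXXX  (unchanged — fixed point at step 2)

Answer: 2


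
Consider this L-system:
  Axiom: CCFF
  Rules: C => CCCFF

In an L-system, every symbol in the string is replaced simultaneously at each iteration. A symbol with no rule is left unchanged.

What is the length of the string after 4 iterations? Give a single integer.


Answer: 324

Derivation:
Step 0: length = 4
Step 1: length = 12
Step 2: length = 36
Step 3: length = 108
Step 4: length = 324


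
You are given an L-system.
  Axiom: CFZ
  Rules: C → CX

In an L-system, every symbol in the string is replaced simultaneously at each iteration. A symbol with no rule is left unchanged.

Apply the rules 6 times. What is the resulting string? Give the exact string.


Step 0: CFZ
Step 1: CXFZ
Step 2: CXXFZ
Step 3: CXXXFZ
Step 4: CXXXXFZ
Step 5: CXXXXXFZ
Step 6: CXXXXXXFZ

Answer: CXXXXXXFZ


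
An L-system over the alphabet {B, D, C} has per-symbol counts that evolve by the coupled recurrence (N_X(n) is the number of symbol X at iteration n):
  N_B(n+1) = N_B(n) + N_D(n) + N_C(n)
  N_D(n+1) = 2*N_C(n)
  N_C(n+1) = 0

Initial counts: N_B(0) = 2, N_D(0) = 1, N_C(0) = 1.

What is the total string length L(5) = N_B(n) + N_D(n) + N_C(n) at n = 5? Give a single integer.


Answer: 6

Derivation:
Step 0: N_B=2, N_D=1, N_C=1, L=4
Step 1: N_B=4, N_D=2, N_C=0, L=6
Step 2: N_B=6, N_D=0, N_C=0, L=6
Step 3: N_B=6, N_D=0, N_C=0, L=6
Step 4: N_B=6, N_D=0, N_C=0, L=6
Step 5: N_B=6, N_D=0, N_C=0, L=6


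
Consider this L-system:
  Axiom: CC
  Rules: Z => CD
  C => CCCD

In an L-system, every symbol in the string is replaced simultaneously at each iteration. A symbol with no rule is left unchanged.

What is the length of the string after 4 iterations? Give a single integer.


Step 0: length = 2
Step 1: length = 8
Step 2: length = 26
Step 3: length = 80
Step 4: length = 242

Answer: 242


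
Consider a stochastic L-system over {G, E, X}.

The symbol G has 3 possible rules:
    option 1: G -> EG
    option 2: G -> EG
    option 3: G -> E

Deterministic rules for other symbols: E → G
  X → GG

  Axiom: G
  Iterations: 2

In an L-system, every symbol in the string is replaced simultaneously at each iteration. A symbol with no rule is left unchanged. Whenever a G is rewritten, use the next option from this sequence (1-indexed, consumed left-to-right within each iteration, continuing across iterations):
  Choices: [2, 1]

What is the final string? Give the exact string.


Answer: GEG

Derivation:
Step 0: G
Step 1: EG  (used choices [2])
Step 2: GEG  (used choices [1])


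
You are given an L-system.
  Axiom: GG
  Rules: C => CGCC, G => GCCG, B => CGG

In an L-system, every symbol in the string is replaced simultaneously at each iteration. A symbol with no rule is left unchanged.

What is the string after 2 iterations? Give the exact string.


Step 0: GG
Step 1: GCCGGCCG
Step 2: GCCGCGCCCGCCGCCGGCCGCGCCCGCCGCCG

Answer: GCCGCGCCCGCCGCCGGCCGCGCCCGCCGCCG


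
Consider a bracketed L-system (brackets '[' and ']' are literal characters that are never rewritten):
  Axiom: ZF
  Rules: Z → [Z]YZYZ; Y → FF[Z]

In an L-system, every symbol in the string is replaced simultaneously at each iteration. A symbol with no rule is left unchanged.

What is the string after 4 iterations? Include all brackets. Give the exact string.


Step 0: ZF
Step 1: [Z]YZYZF
Step 2: [[Z]YZYZ]FF[Z][Z]YZYZFF[Z][Z]YZYZF
Step 3: [[[Z]YZYZ]FF[Z][Z]YZYZFF[Z][Z]YZYZ]FF[[Z]YZYZ][[Z]YZYZ]FF[Z][Z]YZYZFF[Z][Z]YZYZFF[[Z]YZYZ][[Z]YZYZ]FF[Z][Z]YZYZFF[Z][Z]YZYZF
Step 4: [[[[Z]YZYZ]FF[Z][Z]YZYZFF[Z][Z]YZYZ]FF[[Z]YZYZ][[Z]YZYZ]FF[Z][Z]YZYZFF[Z][Z]YZYZFF[[Z]YZYZ][[Z]YZYZ]FF[Z][Z]YZYZFF[Z][Z]YZYZ]FF[[[Z]YZYZ]FF[Z][Z]YZYZFF[Z][Z]YZYZ][[[Z]YZYZ]FF[Z][Z]YZYZFF[Z][Z]YZYZ]FF[[Z]YZYZ][[Z]YZYZ]FF[Z][Z]YZYZFF[Z][Z]YZYZFF[[Z]YZYZ][[Z]YZYZ]FF[Z][Z]YZYZFF[Z][Z]YZYZFF[[[Z]YZYZ]FF[Z][Z]YZYZFF[Z][Z]YZYZ][[[Z]YZYZ]FF[Z][Z]YZYZFF[Z][Z]YZYZ]FF[[Z]YZYZ][[Z]YZYZ]FF[Z][Z]YZYZFF[Z][Z]YZYZFF[[Z]YZYZ][[Z]YZYZ]FF[Z][Z]YZYZFF[Z][Z]YZYZF

Answer: [[[[Z]YZYZ]FF[Z][Z]YZYZFF[Z][Z]YZYZ]FF[[Z]YZYZ][[Z]YZYZ]FF[Z][Z]YZYZFF[Z][Z]YZYZFF[[Z]YZYZ][[Z]YZYZ]FF[Z][Z]YZYZFF[Z][Z]YZYZ]FF[[[Z]YZYZ]FF[Z][Z]YZYZFF[Z][Z]YZYZ][[[Z]YZYZ]FF[Z][Z]YZYZFF[Z][Z]YZYZ]FF[[Z]YZYZ][[Z]YZYZ]FF[Z][Z]YZYZFF[Z][Z]YZYZFF[[Z]YZYZ][[Z]YZYZ]FF[Z][Z]YZYZFF[Z][Z]YZYZFF[[[Z]YZYZ]FF[Z][Z]YZYZFF[Z][Z]YZYZ][[[Z]YZYZ]FF[Z][Z]YZYZFF[Z][Z]YZYZ]FF[[Z]YZYZ][[Z]YZYZ]FF[Z][Z]YZYZFF[Z][Z]YZYZFF[[Z]YZYZ][[Z]YZYZ]FF[Z][Z]YZYZFF[Z][Z]YZYZF


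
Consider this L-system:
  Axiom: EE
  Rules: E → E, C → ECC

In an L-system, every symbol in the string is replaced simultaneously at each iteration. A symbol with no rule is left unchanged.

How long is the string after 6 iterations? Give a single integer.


Step 0: length = 2
Step 1: length = 2
Step 2: length = 2
Step 3: length = 2
Step 4: length = 2
Step 5: length = 2
Step 6: length = 2

Answer: 2


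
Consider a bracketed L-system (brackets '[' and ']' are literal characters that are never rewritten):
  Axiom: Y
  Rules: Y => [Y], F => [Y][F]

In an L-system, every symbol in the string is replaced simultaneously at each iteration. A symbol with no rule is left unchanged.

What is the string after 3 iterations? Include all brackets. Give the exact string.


Step 0: Y
Step 1: [Y]
Step 2: [[Y]]
Step 3: [[[Y]]]

Answer: [[[Y]]]


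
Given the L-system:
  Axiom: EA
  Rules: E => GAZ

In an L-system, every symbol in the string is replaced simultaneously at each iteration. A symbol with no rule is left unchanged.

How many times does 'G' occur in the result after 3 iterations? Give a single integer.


Step 0: EA  (0 'G')
Step 1: GAZA  (1 'G')
Step 2: GAZA  (1 'G')
Step 3: GAZA  (1 'G')

Answer: 1


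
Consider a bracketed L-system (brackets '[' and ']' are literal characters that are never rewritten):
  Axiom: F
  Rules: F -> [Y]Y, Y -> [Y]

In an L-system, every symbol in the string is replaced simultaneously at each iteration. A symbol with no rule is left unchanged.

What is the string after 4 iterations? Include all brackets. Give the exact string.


Step 0: F
Step 1: [Y]Y
Step 2: [[Y]][Y]
Step 3: [[[Y]]][[Y]]
Step 4: [[[[Y]]]][[[Y]]]

Answer: [[[[Y]]]][[[Y]]]


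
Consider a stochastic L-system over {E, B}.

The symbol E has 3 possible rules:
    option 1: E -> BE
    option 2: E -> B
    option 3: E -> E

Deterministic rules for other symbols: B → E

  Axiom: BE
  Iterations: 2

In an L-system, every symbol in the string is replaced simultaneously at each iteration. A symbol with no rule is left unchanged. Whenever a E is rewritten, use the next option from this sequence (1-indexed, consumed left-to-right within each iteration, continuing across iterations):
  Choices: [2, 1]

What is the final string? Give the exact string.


Answer: BEE

Derivation:
Step 0: BE
Step 1: EB  (used choices [2])
Step 2: BEE  (used choices [1])


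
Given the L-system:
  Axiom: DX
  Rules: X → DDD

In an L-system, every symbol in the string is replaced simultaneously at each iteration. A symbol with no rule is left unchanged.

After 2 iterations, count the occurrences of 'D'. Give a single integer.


Answer: 4

Derivation:
Step 0: DX  (1 'D')
Step 1: DDDD  (4 'D')
Step 2: DDDD  (4 'D')


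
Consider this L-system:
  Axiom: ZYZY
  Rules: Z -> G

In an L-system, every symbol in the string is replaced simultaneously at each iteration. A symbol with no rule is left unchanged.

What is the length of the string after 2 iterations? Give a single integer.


Answer: 4

Derivation:
Step 0: length = 4
Step 1: length = 4
Step 2: length = 4


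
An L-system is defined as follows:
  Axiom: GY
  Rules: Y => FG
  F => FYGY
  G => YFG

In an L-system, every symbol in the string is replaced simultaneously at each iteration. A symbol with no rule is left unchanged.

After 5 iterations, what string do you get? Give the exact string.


Step 0: GY
Step 1: YFGFG
Step 2: FGFYGYYFGFYGYYFG
Step 3: FYGYYFGFYGYFGYFGFGFGFYGYYFGFYGYFGYFGFGFGFYGYYFG
Step 4: FYGYFGYFGFGFGFYGYYFGFYGYFGYFGFGFYGYYFGFGFYGYYFGFYGYYFGFYGYYFGFYGYFGYFGFGFGFYGYYFGFYGYFGYFGFGFYGYYFGFGFYGYYFGFYGYYFGFYGYYFGFYGYFGYFGFGFGFYGYYFG
Step 5: FYGYFGYFGFGFYGYYFGFGFYGYYFGFYGYYFGFYGYYFGFYGYFGYFGFGFGFYGYYFGFYGYFGYFGFGFYGYYFGFGFYGYYFGFYGYYFGFYGYFGYFGFGFGFYGYYFGFYGYYFGFYGYFGYFGFGFGFYGYYFGFYGYFGYFGFGFGFYGYYFGFYGYFGYFGFGFGFYGYYFGFYGYFGYFGFGFYGYYFGFGFYGYYFGFYGYYFGFYGYYFGFYGYFGYFGFGFGFYGYYFGFYGYFGYFGFGFYGYYFGFGFYGYYFGFYGYYFGFYGYFGYFGFGFGFYGYYFGFYGYYFGFYGYFGYFGFGFGFYGYYFGFYGYFGYFGFGFGFYGYYFGFYGYFGYFGFGFGFYGYYFGFYGYFGYFGFGFYGYYFGFGFYGYYFGFYGYYFGFYGYYFGFYGYFGYFGFGFGFYGYYFG

Answer: FYGYFGYFGFGFYGYYFGFGFYGYYFGFYGYYFGFYGYYFGFYGYFGYFGFGFGFYGYYFGFYGYFGYFGFGFYGYYFGFGFYGYYFGFYGYYFGFYGYFGYFGFGFGFYGYYFGFYGYYFGFYGYFGYFGFGFGFYGYYFGFYGYFGYFGFGFGFYGYYFGFYGYFGYFGFGFGFYGYYFGFYGYFGYFGFGFYGYYFGFGFYGYYFGFYGYYFGFYGYYFGFYGYFGYFGFGFGFYGYYFGFYGYFGYFGFGFYGYYFGFGFYGYYFGFYGYYFGFYGYFGYFGFGFGFYGYYFGFYGYYFGFYGYFGYFGFGFGFYGYYFGFYGYFGYFGFGFGFYGYYFGFYGYFGYFGFGFGFYGYYFGFYGYFGYFGFGFYGYYFGFGFYGYYFGFYGYYFGFYGYYFGFYGYFGYFGFGFGFYGYYFG


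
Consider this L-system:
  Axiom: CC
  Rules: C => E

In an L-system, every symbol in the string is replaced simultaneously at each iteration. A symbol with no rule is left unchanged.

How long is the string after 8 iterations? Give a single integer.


Step 0: length = 2
Step 1: length = 2
Step 2: length = 2
Step 3: length = 2
Step 4: length = 2
Step 5: length = 2
Step 6: length = 2
Step 7: length = 2
Step 8: length = 2

Answer: 2


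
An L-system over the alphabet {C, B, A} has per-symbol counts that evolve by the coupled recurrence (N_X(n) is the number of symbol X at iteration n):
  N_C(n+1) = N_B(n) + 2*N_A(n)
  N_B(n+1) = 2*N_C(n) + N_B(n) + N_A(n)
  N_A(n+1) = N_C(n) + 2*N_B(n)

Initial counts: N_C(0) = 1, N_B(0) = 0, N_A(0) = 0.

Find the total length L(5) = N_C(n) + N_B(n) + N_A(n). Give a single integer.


Answer: 416

Derivation:
Step 0: N_C=1, N_B=0, N_A=0, L=1
Step 1: N_C=0, N_B=2, N_A=1, L=3
Step 2: N_C=4, N_B=3, N_A=4, L=11
Step 3: N_C=11, N_B=15, N_A=10, L=36
Step 4: N_C=35, N_B=47, N_A=41, L=123
Step 5: N_C=129, N_B=158, N_A=129, L=416


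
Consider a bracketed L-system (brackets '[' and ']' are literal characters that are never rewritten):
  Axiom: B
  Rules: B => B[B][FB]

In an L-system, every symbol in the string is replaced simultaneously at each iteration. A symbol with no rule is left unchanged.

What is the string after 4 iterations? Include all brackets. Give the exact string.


Step 0: B
Step 1: B[B][FB]
Step 2: B[B][FB][B[B][FB]][FB[B][FB]]
Step 3: B[B][FB][B[B][FB]][FB[B][FB]][B[B][FB][B[B][FB]][FB[B][FB]]][FB[B][FB][B[B][FB]][FB[B][FB]]]
Step 4: B[B][FB][B[B][FB]][FB[B][FB]][B[B][FB][B[B][FB]][FB[B][FB]]][FB[B][FB][B[B][FB]][FB[B][FB]]][B[B][FB][B[B][FB]][FB[B][FB]][B[B][FB][B[B][FB]][FB[B][FB]]][FB[B][FB][B[B][FB]][FB[B][FB]]]][FB[B][FB][B[B][FB]][FB[B][FB]][B[B][FB][B[B][FB]][FB[B][FB]]][FB[B][FB][B[B][FB]][FB[B][FB]]]]

Answer: B[B][FB][B[B][FB]][FB[B][FB]][B[B][FB][B[B][FB]][FB[B][FB]]][FB[B][FB][B[B][FB]][FB[B][FB]]][B[B][FB][B[B][FB]][FB[B][FB]][B[B][FB][B[B][FB]][FB[B][FB]]][FB[B][FB][B[B][FB]][FB[B][FB]]]][FB[B][FB][B[B][FB]][FB[B][FB]][B[B][FB][B[B][FB]][FB[B][FB]]][FB[B][FB][B[B][FB]][FB[B][FB]]]]


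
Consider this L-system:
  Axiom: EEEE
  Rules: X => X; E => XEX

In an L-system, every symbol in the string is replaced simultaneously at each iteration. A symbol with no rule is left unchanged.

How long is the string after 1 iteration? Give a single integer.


Step 0: length = 4
Step 1: length = 12

Answer: 12


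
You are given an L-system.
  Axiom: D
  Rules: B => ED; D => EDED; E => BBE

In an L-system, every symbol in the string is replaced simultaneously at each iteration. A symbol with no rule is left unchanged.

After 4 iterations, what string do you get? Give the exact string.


Step 0: D
Step 1: EDED
Step 2: BBEEDEDBBEEDED
Step 3: EDEDBBEBBEEDEDBBEEDEDEDEDBBEBBEEDEDBBEEDED
Step 4: BBEEDEDBBEEDEDEDEDBBEEDEDBBEBBEEDEDBBEEDEDEDEDBBEBBEEDEDBBEEDEDBBEEDEDBBEEDEDEDEDBBEEDEDBBEBBEEDEDBBEEDEDEDEDBBEBBEEDEDBBEEDED

Answer: BBEEDEDBBEEDEDEDEDBBEEDEDBBEBBEEDEDBBEEDEDEDEDBBEBBEEDEDBBEEDEDBBEEDEDBBEEDEDEDEDBBEEDEDBBEBBEEDEDBBEEDEDEDEDBBEBBEEDEDBBEEDED


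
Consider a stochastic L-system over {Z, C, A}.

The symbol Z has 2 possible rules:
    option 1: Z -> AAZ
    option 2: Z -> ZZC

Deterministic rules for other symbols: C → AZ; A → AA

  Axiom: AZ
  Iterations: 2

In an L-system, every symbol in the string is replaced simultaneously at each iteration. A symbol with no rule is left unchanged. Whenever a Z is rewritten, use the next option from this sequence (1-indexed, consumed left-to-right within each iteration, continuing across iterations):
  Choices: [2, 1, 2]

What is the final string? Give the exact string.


Step 0: AZ
Step 1: AAZZC  (used choices [2])
Step 2: AAAAAAZZZCAZ  (used choices [1, 2])

Answer: AAAAAAZZZCAZ


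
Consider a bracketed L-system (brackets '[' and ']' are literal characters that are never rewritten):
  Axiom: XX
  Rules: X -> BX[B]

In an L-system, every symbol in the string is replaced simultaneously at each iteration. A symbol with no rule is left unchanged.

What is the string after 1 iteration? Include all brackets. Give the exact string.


Step 0: XX
Step 1: BX[B]BX[B]

Answer: BX[B]BX[B]


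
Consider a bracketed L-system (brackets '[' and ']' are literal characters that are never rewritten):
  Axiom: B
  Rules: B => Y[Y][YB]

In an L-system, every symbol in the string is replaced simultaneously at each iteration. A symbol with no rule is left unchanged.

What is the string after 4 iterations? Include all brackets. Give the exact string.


Step 0: B
Step 1: Y[Y][YB]
Step 2: Y[Y][YY[Y][YB]]
Step 3: Y[Y][YY[Y][YY[Y][YB]]]
Step 4: Y[Y][YY[Y][YY[Y][YY[Y][YB]]]]

Answer: Y[Y][YY[Y][YY[Y][YY[Y][YB]]]]


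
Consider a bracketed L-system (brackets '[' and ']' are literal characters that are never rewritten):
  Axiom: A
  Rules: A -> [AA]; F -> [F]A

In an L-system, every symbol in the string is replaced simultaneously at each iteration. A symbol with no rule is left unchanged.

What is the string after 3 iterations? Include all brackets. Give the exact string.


Answer: [[[AA][AA]][[AA][AA]]]

Derivation:
Step 0: A
Step 1: [AA]
Step 2: [[AA][AA]]
Step 3: [[[AA][AA]][[AA][AA]]]


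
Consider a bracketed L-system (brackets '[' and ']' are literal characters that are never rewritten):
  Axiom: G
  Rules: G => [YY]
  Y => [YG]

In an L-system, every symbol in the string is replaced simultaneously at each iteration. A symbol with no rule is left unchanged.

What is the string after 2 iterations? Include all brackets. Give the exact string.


Step 0: G
Step 1: [YY]
Step 2: [[YG][YG]]

Answer: [[YG][YG]]


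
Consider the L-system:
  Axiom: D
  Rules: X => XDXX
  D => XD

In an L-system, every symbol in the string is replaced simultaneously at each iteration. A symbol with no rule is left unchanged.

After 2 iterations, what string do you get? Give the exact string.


Answer: XDXXXD

Derivation:
Step 0: D
Step 1: XD
Step 2: XDXXXD


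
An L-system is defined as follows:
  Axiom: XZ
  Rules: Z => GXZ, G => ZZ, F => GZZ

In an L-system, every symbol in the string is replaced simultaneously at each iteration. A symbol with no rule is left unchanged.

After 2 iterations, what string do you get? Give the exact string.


Step 0: XZ
Step 1: XGXZ
Step 2: XZZXGXZ

Answer: XZZXGXZ


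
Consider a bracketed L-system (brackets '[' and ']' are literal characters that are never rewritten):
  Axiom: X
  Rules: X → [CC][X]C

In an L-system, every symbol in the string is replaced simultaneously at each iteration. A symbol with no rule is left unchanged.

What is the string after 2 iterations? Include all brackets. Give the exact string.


Answer: [CC][[CC][X]C]C

Derivation:
Step 0: X
Step 1: [CC][X]C
Step 2: [CC][[CC][X]C]C


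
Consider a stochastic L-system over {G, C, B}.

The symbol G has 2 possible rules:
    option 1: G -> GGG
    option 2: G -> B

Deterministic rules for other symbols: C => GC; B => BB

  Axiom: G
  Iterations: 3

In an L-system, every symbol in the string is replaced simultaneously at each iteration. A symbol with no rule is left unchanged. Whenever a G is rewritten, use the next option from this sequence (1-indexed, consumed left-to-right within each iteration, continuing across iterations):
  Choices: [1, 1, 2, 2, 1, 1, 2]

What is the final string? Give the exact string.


Answer: GGGGGGBBBBB

Derivation:
Step 0: G
Step 1: GGG  (used choices [1])
Step 2: GGGBB  (used choices [1, 2, 2])
Step 3: GGGGGGBBBBB  (used choices [1, 1, 2])
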